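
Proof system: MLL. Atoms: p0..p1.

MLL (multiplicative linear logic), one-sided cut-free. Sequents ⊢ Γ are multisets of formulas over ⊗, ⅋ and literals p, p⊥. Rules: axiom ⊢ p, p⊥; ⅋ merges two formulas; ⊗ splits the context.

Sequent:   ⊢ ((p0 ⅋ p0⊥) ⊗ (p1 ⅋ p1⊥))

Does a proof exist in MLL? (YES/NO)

Derivation (root first):
[⊗]  ⊢ ((p0 ⅋ p0⊥) ⊗ (p1 ⅋ p1⊥))
  [⅋]  ⊢ (p0 ⅋ p0⊥)
    [Ax]  ⊢ p0, p0⊥
  [⅋]  ⊢ (p1 ⅋ p1⊥)
    [Ax]  ⊢ p1, p1⊥

Result: YES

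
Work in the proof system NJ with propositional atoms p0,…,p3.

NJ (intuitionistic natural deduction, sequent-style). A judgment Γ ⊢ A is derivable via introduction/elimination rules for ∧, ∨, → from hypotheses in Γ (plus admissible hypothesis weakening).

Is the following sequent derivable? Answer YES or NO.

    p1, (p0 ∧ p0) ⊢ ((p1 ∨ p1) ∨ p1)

Derivation (root first):
[Wk] p1, (p0 ∧ p0) ⊢ ((p1 ∨ p1) ∨ p1)
  [∨I₁] p1 ⊢ ((p1 ∨ p1) ∨ p1)
    [∨I₂] p1 ⊢ (p1 ∨ p1)
      [Ax] p1 ⊢ p1

Result: YES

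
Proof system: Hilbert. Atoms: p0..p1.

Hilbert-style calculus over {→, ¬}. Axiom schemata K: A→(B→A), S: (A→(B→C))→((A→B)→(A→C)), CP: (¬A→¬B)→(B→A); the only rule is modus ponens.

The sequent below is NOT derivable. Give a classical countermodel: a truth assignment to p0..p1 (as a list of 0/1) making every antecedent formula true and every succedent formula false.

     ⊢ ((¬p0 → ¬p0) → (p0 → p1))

Search for a countermodel by truth-table:
  v=00: Γ:[] Δ:[((¬p0 → ¬p0) → (p0 → p1))=T] refutes=False
  v=01: Γ:[] Δ:[((¬p0 → ¬p0) → (p0 → p1))=T] refutes=False
  v=10: Γ:[] Δ:[((¬p0 → ¬p0) → (p0 → p1))=F] refutes=True  ← countermodel

Result: [1, 0]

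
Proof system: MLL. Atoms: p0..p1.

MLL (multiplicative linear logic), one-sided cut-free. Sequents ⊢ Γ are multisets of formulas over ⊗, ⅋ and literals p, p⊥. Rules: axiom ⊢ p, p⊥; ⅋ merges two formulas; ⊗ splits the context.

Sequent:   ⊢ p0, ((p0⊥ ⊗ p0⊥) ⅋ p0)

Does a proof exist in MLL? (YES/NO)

Proof tree:
[⅋]  ⊢ p0, ((p0⊥ ⊗ p0⊥) ⅋ p0)
  [⊗]  ⊢ p0, p0, (p0⊥ ⊗ p0⊥)
    [Ax]  ⊢ p0, p0⊥
    [Ax]  ⊢ p0, p0⊥

Result: YES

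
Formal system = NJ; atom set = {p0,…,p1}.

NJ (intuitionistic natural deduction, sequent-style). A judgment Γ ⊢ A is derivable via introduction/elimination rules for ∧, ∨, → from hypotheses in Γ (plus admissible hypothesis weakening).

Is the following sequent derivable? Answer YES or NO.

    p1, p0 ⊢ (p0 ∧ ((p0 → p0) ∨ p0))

Derivation (root first):
[∧I] p1, p0 ⊢ (p0 ∧ ((p0 → p0) ∨ p0))
  [Ax] p0 ⊢ p0
  [∨I₁] p1 ⊢ ((p0 → p0) ∨ p0)
    [Wk] p1 ⊢ (p0 → p0)
      [→I]  ⊢ (p0 → p0)
        [Ax] p0 ⊢ p0

Result: YES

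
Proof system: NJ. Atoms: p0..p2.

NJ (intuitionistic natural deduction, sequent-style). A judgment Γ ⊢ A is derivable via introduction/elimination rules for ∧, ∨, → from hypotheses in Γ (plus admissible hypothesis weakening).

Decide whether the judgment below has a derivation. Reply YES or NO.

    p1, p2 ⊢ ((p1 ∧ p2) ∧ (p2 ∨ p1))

Proof tree:
[∧I] p1, p2 ⊢ ((p1 ∧ p2) ∧ (p2 ∨ p1))
  [∧I] p1, p2 ⊢ (p1 ∧ p2)
    [Ax] p1 ⊢ p1
    [Ax] p2 ⊢ p2
  [∨I₂] p1 ⊢ (p2 ∨ p1)
    [Ax] p1 ⊢ p1

Result: YES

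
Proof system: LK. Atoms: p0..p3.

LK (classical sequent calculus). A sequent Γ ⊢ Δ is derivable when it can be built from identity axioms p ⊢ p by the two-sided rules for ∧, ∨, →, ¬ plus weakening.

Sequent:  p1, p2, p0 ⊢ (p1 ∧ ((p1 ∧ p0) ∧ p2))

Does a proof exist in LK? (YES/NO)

Proof tree:
[∧R] p1, p2, p0 ⊢ (p1 ∧ ((p1 ∧ p0) ∧ p2))
  [Ax] p1 ⊢ p1
  [∧R] p1, p2, p0 ⊢ ((p1 ∧ p0) ∧ p2)
    [∧R] p1, p0 ⊢ (p1 ∧ p0)
      [Ax] p1 ⊢ p1
      [Ax] p0 ⊢ p0
    [Ax] p2 ⊢ p2

Result: YES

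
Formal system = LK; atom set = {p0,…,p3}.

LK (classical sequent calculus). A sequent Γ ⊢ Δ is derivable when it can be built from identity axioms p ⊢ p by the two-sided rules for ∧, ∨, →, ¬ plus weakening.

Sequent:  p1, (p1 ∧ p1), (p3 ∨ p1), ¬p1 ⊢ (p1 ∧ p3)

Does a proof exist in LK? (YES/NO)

Derivation trace:
[¬L] p1, (p1 ∧ p1), (p3 ∨ p1), ¬p1 ⊢ (p1 ∧ p3)
  [∧R] p1, (p1 ∧ p1), (p3 ∨ p1) ⊢ p1, (p1 ∧ p3)
    [∧L] (p1 ∧ p1) ⊢ p1
      [WL] p1, p1 ⊢ p1
        [Ax] p1 ⊢ p1
    [∨L] p1, (p3 ∨ p1) ⊢ p1, p3
      [Ax] p3 ⊢ p3
      [WL] p1, p1 ⊢ p1
        [Ax] p1 ⊢ p1

Result: YES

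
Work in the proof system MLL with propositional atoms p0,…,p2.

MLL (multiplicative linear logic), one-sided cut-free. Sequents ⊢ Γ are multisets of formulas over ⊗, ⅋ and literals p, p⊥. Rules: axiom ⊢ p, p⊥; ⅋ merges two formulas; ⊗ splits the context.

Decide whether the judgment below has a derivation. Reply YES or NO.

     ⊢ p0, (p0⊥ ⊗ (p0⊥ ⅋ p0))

Derivation trace:
[⊗]  ⊢ p0, (p0⊥ ⊗ (p0⊥ ⅋ p0))
  [Ax]  ⊢ p0, p0⊥
  [⅋]  ⊢ (p0⊥ ⅋ p0)
    [Ax]  ⊢ p0, p0⊥

Result: YES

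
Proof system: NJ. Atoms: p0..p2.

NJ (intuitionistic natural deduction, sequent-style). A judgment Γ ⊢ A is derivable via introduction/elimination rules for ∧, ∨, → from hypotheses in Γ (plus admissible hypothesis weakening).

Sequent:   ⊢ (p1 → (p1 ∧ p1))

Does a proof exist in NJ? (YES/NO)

Derivation (root first):
[→I]  ⊢ (p1 → (p1 ∧ p1))
  [∧I] p1 ⊢ (p1 ∧ p1)
    [Ax] p1 ⊢ p1
    [Ax] p1 ⊢ p1

Result: YES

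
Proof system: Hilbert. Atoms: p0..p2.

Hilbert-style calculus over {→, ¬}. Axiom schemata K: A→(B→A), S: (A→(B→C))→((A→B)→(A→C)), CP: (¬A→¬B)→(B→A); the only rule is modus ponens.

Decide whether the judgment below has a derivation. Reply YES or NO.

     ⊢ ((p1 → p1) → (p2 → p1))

Search for a countermodel by truth-table:
  v=000: Γ:[] Δ:[((p1 → p1) → (p2 → p1))=T] refutes=False
  v=001: Γ:[] Δ:[((p1 → p1) → (p2 → p1))=F] refutes=True  ← countermodel

Result: NO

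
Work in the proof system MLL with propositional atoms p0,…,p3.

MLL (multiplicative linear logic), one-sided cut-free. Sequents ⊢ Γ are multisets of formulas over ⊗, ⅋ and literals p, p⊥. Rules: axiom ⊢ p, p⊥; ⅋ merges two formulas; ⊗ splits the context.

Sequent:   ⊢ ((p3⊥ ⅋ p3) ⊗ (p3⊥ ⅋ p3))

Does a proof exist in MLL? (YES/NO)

Derivation (root first):
[⊗]  ⊢ ((p3⊥ ⅋ p3) ⊗ (p3⊥ ⅋ p3))
  [⅋]  ⊢ (p3⊥ ⅋ p3)
    [Ax]  ⊢ p3, p3⊥
  [⅋]  ⊢ (p3⊥ ⅋ p3)
    [Ax]  ⊢ p3, p3⊥

Result: YES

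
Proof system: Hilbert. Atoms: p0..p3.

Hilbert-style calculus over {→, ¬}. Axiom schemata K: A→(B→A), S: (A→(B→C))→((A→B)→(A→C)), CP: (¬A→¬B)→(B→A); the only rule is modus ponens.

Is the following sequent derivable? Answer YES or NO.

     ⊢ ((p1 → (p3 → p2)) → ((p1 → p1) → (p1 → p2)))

Enumerate valuations to refute Γ ⊢ Δ:
  v=0000: Γ:[] Δ:[((p1 → (p3 → p2)) → ((p1 → p1) → (p1 → p2)))=T] refutes=False
  v=0001: Γ:[] Δ:[((p1 → (p3 → p2)) → ((p1 → p1) → (p1 → p2)))=T] refutes=False
  v=0010: Γ:[] Δ:[((p1 → (p3 → p2)) → ((p1 → p1) → (p1 → p2)))=T] refutes=False
  v=0011: Γ:[] Δ:[((p1 → (p3 → p2)) → ((p1 → p1) → (p1 → p2)))=T] refutes=False
  v=0100: Γ:[] Δ:[((p1 → (p3 → p2)) → ((p1 → p1) → (p1 → p2)))=F] refutes=True  ← countermodel

Result: NO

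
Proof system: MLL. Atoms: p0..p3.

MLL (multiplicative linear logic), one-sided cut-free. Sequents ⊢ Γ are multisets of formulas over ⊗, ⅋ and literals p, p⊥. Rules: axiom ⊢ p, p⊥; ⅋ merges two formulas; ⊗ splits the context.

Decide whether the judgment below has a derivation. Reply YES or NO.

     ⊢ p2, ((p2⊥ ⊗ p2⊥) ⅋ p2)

Proof tree:
[⅋]  ⊢ p2, ((p2⊥ ⊗ p2⊥) ⅋ p2)
  [⊗]  ⊢ p2, p2, (p2⊥ ⊗ p2⊥)
    [Ax]  ⊢ p2, p2⊥
    [Ax]  ⊢ p2, p2⊥

Result: YES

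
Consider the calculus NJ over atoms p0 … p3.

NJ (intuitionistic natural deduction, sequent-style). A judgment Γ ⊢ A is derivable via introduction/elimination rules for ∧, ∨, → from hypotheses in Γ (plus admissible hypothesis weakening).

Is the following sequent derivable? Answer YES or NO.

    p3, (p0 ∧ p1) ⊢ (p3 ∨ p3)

Derivation (root first):
[Wk] p3, (p0 ∧ p1) ⊢ (p3 ∨ p3)
  [∨I₁] p3 ⊢ (p3 ∨ p3)
    [Ax] p3 ⊢ p3

Result: YES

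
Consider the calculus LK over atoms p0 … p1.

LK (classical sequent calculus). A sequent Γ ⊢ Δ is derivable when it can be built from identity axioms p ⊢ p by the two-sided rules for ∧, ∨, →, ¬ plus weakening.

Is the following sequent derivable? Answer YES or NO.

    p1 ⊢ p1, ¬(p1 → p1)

Derivation trace:
[¬R] p1 ⊢ p1, ¬(p1 → p1)
  [→L] p1, (p1 → p1) ⊢ p1
    [Ax] p1 ⊢ p1
    [Ax] p1 ⊢ p1

Result: YES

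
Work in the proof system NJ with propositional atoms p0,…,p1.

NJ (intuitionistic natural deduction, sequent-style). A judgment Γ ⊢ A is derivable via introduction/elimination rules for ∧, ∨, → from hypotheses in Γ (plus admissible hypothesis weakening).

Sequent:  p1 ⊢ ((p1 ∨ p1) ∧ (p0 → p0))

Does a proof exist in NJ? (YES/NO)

Derivation trace:
[∧I] p1 ⊢ ((p1 ∨ p1) ∧ (p0 → p0))
  [∨I₂] p1 ⊢ (p1 ∨ p1)
    [Ax] p1 ⊢ p1
  [→I]  ⊢ (p0 → p0)
    [Ax] p0 ⊢ p0

Result: YES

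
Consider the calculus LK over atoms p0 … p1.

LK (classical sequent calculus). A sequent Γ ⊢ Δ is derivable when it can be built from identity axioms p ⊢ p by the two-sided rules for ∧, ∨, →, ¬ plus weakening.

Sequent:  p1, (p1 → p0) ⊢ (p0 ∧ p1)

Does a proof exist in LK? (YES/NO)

Derivation (root first):
[∧R] p1, (p1 → p0) ⊢ (p0 ∧ p1)
  [→L] p1, (p1 → p0) ⊢ p0
    [Ax] p1 ⊢ p1
    [Ax] p0 ⊢ p0
  [Ax] p1 ⊢ p1

Result: YES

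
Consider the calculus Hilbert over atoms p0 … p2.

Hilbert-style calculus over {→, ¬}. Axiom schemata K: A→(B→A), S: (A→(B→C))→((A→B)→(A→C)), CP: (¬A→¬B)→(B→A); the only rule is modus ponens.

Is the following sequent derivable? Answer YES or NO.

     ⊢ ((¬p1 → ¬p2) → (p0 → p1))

Truth-table refutation:
  v=000: Γ:[] Δ:[((¬p1 → ¬p2) → (p0 → p1))=T] refutes=False
  v=001: Γ:[] Δ:[((¬p1 → ¬p2) → (p0 → p1))=T] refutes=False
  v=010: Γ:[] Δ:[((¬p1 → ¬p2) → (p0 → p1))=T] refutes=False
  v=011: Γ:[] Δ:[((¬p1 → ¬p2) → (p0 → p1))=T] refutes=False
  v=100: Γ:[] Δ:[((¬p1 → ¬p2) → (p0 → p1))=F] refutes=True  ← countermodel

Result: NO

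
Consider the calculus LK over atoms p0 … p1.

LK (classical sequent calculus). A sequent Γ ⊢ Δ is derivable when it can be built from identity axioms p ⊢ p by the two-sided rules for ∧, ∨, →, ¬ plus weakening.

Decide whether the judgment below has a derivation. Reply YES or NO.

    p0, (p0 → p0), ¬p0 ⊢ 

Derivation (root first):
[¬L] p0, (p0 → p0), ¬p0 ⊢ 
  [→L] p0, (p0 → p0) ⊢ p0
    [Ax] p0 ⊢ p0
    [Ax] p0 ⊢ p0

Result: YES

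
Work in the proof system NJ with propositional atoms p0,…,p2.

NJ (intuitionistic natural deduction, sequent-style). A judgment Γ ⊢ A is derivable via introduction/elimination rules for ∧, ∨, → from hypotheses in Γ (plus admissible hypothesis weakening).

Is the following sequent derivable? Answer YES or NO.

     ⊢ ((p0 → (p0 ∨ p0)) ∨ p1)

Derivation trace:
[∨I₁]  ⊢ ((p0 → (p0 ∨ p0)) ∨ p1)
  [→I]  ⊢ (p0 → (p0 ∨ p0))
    [∨I₁] p0 ⊢ (p0 ∨ p0)
      [Ax] p0 ⊢ p0

Result: YES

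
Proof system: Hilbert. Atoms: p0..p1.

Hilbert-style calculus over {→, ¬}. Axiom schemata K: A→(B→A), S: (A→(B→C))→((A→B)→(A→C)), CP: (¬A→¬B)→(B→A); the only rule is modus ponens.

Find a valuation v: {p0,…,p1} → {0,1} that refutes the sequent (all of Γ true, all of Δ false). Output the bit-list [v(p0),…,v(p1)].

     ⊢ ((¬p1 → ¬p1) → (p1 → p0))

Truth-table refutation:
  v=00: Γ:[] Δ:[((¬p1 → ¬p1) → (p1 → p0))=T] refutes=False
  v=01: Γ:[] Δ:[((¬p1 → ¬p1) → (p1 → p0))=F] refutes=True  ← countermodel

Result: [0, 1]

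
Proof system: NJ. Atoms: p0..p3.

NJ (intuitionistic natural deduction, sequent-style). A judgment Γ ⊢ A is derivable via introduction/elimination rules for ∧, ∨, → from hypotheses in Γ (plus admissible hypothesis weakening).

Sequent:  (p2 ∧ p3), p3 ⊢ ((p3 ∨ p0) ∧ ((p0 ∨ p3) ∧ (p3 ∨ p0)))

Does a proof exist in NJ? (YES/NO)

Proof tree:
[∧I] (p2 ∧ p3), p3 ⊢ ((p3 ∨ p0) ∧ ((p0 ∨ p3) ∧ (p3 ∨ p0)))
  [∨I₁] p3, (p2 ∧ p3) ⊢ (p3 ∨ p0)
    [Wk] p3, (p2 ∧ p3) ⊢ p3
      [Ax] p3 ⊢ p3
  [∧I] p3 ⊢ ((p0 ∨ p3) ∧ (p3 ∨ p0))
    [∨I₂] p3 ⊢ (p0 ∨ p3)
      [Ax] p3 ⊢ p3
    [∨I₁] p3 ⊢ (p3 ∨ p0)
      [Ax] p3 ⊢ p3

Result: YES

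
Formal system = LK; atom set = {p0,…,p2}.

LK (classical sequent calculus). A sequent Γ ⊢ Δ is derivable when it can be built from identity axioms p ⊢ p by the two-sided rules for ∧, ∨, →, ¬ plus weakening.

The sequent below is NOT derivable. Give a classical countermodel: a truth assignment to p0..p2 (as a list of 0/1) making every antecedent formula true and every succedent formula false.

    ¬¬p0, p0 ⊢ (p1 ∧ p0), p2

Search for a countermodel by truth-table:
  v=000: Γ:[¬¬p0=F, p0=F] Δ:[(p1 ∧ p0)=F, p2=F] refutes=False
  v=001: Γ:[¬¬p0=F, p0=F] Δ:[(p1 ∧ p0)=F, p2=T] refutes=False
  v=010: Γ:[¬¬p0=F, p0=F] Δ:[(p1 ∧ p0)=F, p2=F] refutes=False
  v=011: Γ:[¬¬p0=F, p0=F] Δ:[(p1 ∧ p0)=F, p2=T] refutes=False
  v=100: Γ:[¬¬p0=T, p0=T] Δ:[(p1 ∧ p0)=F, p2=F] refutes=True  ← countermodel

Result: [1, 0, 0]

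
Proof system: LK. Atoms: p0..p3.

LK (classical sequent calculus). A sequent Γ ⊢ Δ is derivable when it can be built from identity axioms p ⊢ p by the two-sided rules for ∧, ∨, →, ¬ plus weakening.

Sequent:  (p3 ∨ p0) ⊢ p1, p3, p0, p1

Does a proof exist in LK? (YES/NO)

Proof tree:
[WR] (p3 ∨ p0) ⊢ p1, p3, p0, p1
  [∨L] (p3 ∨ p0) ⊢ p1, p3, p0
    [Ax] p3 ⊢ p3
    [WR] p0 ⊢ p0, p1, p1
      [WR] p0 ⊢ p0, p1
        [Ax] p0 ⊢ p0

Result: YES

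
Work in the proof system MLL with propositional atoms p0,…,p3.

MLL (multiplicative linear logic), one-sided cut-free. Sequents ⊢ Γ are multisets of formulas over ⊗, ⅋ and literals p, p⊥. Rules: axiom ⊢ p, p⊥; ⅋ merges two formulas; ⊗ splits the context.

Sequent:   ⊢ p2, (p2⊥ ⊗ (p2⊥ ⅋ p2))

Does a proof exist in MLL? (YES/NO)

Derivation trace:
[⊗]  ⊢ p2, (p2⊥ ⊗ (p2⊥ ⅋ p2))
  [Ax]  ⊢ p2, p2⊥
  [⅋]  ⊢ (p2⊥ ⅋ p2)
    [Ax]  ⊢ p2, p2⊥

Result: YES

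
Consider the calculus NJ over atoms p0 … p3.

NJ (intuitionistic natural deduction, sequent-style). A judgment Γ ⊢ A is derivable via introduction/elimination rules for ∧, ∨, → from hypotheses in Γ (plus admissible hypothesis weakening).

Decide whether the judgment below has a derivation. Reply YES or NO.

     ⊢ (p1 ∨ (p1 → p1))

Derivation (root first):
[∨I₂]  ⊢ (p1 ∨ (p1 → p1))
  [→I]  ⊢ (p1 → p1)
    [Ax] p1 ⊢ p1

Result: YES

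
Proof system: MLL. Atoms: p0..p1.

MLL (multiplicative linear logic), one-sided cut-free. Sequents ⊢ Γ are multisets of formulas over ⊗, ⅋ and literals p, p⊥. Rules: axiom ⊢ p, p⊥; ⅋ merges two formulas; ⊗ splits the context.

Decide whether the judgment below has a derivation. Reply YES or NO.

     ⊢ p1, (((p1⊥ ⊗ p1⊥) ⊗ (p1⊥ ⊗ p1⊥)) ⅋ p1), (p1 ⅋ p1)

Derivation trace:
[⅋]  ⊢ p1, (((p1⊥ ⊗ p1⊥) ⊗ (p1⊥ ⊗ p1⊥)) ⅋ p1), (p1 ⅋ p1)
  [⅋]  ⊢ p1, p1, p1, (((p1⊥ ⊗ p1⊥) ⊗ (p1⊥ ⊗ p1⊥)) ⅋ p1)
    [⊗]  ⊢ p1, p1, p1, p1, ((p1⊥ ⊗ p1⊥) ⊗ (p1⊥ ⊗ p1⊥))
      [⊗]  ⊢ p1, p1, (p1⊥ ⊗ p1⊥)
        [Ax]  ⊢ p1, p1⊥
        [Ax]  ⊢ p1, p1⊥
      [⊗]  ⊢ p1, p1, (p1⊥ ⊗ p1⊥)
        [Ax]  ⊢ p1, p1⊥
        [Ax]  ⊢ p1, p1⊥

Result: YES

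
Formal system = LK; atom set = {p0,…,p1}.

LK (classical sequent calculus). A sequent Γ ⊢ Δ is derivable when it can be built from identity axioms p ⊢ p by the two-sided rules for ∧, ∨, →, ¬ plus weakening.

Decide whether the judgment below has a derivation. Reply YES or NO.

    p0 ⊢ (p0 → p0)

Derivation (root first):
[WL] p0 ⊢ (p0 → p0)
  [→R]  ⊢ (p0 → p0)
    [Ax] p0 ⊢ p0

Result: YES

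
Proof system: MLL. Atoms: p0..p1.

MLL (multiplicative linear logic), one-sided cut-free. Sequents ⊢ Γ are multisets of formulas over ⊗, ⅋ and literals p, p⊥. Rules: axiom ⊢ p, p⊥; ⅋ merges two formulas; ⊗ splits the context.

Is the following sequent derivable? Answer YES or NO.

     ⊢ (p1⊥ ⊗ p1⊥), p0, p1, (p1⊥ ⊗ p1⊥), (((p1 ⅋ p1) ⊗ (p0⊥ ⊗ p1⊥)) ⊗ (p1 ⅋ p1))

Proof tree:
[⊗]  ⊢ (p1⊥ ⊗ p1⊥), p0, p1, (p1⊥ ⊗ p1⊥), (((p1 ⅋ p1) ⊗ (p0⊥ ⊗ p1⊥)) ⊗ (p1 ⅋ p1))
  [⊗]  ⊢ (p1⊥ ⊗ p1⊥), p0, p1, ((p1 ⅋ p1) ⊗ (p0⊥ ⊗ p1⊥))
    [⅋]  ⊢ (p1⊥ ⊗ p1⊥), (p1 ⅋ p1)
      [⊗]  ⊢ p1, p1, (p1⊥ ⊗ p1⊥)
        [Ax]  ⊢ p1, p1⊥
        [Ax]  ⊢ p1, p1⊥
    [⊗]  ⊢ p0, p1, (p0⊥ ⊗ p1⊥)
      [Ax]  ⊢ p0, p0⊥
      [Ax]  ⊢ p1, p1⊥
  [⅋]  ⊢ (p1⊥ ⊗ p1⊥), (p1 ⅋ p1)
    [⊗]  ⊢ p1, p1, (p1⊥ ⊗ p1⊥)
      [Ax]  ⊢ p1, p1⊥
      [Ax]  ⊢ p1, p1⊥

Result: YES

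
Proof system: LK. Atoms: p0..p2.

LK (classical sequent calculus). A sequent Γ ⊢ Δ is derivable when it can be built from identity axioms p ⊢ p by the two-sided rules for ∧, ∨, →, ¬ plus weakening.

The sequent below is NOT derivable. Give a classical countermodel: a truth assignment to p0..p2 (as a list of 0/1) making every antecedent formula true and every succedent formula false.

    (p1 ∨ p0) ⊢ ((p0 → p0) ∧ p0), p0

Enumerate valuations to refute Γ ⊢ Δ:
  v=000: Γ:[(p1 ∨ p0)=F] Δ:[((p0 → p0) ∧ p0)=F, p0=F] refutes=False
  v=001: Γ:[(p1 ∨ p0)=F] Δ:[((p0 → p0) ∧ p0)=F, p0=F] refutes=False
  v=010: Γ:[(p1 ∨ p0)=T] Δ:[((p0 → p0) ∧ p0)=F, p0=F] refutes=True  ← countermodel

Result: [0, 1, 0]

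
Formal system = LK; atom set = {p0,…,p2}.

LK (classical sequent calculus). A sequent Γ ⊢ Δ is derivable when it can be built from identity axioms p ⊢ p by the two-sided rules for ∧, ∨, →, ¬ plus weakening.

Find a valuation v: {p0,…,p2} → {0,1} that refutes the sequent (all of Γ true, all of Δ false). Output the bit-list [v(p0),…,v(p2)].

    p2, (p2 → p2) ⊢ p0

Truth-table refutation:
  v=000: Γ:[p2=F, (p2 → p2)=T] Δ:[p0=F] refutes=False
  v=001: Γ:[p2=T, (p2 → p2)=T] Δ:[p0=F] refutes=True  ← countermodel

Result: [0, 0, 1]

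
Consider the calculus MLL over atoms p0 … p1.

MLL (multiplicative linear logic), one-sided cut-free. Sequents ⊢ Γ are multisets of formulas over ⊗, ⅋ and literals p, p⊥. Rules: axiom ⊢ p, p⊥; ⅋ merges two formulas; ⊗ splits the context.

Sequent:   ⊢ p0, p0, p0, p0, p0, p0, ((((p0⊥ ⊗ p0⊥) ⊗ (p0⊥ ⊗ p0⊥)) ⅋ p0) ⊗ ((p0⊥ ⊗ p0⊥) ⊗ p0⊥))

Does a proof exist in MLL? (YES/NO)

Proof tree:
[⊗]  ⊢ p0, p0, p0, p0, p0, p0, ((((p0⊥ ⊗ p0⊥) ⊗ (p0⊥ ⊗ p0⊥)) ⅋ p0) ⊗ ((p0⊥ ⊗ p0⊥) ⊗ p0⊥))
  [⅋]  ⊢ p0, p0, p0, (((p0⊥ ⊗ p0⊥) ⊗ (p0⊥ ⊗ p0⊥)) ⅋ p0)
    [⊗]  ⊢ p0, p0, p0, p0, ((p0⊥ ⊗ p0⊥) ⊗ (p0⊥ ⊗ p0⊥))
      [⊗]  ⊢ p0, p0, (p0⊥ ⊗ p0⊥)
        [Ax]  ⊢ p0, p0⊥
        [Ax]  ⊢ p0, p0⊥
      [⊗]  ⊢ p0, p0, (p0⊥ ⊗ p0⊥)
        [Ax]  ⊢ p0, p0⊥
        [Ax]  ⊢ p0, p0⊥
  [⊗]  ⊢ p0, p0, p0, ((p0⊥ ⊗ p0⊥) ⊗ p0⊥)
    [⊗]  ⊢ p0, p0, (p0⊥ ⊗ p0⊥)
      [Ax]  ⊢ p0, p0⊥
      [Ax]  ⊢ p0, p0⊥
    [Ax]  ⊢ p0, p0⊥

Result: YES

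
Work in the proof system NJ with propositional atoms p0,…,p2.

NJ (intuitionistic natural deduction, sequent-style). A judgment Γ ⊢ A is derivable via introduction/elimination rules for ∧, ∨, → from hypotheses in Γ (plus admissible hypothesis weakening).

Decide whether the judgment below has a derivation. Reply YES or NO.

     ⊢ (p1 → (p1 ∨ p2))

Derivation (root first):
[→I]  ⊢ (p1 → (p1 ∨ p2))
  [∨I₁] p1 ⊢ (p1 ∨ p2)
    [Ax] p1 ⊢ p1

Result: YES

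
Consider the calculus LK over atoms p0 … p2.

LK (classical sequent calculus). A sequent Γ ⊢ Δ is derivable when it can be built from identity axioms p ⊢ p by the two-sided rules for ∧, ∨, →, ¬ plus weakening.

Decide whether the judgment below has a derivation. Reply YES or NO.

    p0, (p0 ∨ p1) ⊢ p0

Proof tree:
[∨L] p0, (p0 ∨ p1) ⊢ p0
  [Ax] p0 ⊢ p0
  [WL] p0, p1 ⊢ p0
    [Ax] p0 ⊢ p0

Result: YES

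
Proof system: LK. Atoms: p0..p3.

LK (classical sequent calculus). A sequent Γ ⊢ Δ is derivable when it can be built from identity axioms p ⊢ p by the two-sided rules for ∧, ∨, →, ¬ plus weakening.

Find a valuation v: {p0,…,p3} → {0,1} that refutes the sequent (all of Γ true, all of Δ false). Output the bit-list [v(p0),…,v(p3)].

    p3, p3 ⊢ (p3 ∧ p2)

Search for a countermodel by truth-table:
  v=0000: Γ:[p3=F, p3=F] Δ:[(p3 ∧ p2)=F] refutes=False
  v=0001: Γ:[p3=T, p3=T] Δ:[(p3 ∧ p2)=F] refutes=True  ← countermodel

Result: [0, 0, 0, 1]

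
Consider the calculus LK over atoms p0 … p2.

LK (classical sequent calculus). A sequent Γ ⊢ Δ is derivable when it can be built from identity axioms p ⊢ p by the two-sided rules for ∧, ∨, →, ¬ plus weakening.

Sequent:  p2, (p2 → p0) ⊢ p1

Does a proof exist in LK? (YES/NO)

Truth-table refutation:
  v=000: Γ:[p2=F, (p2 → p0)=T] Δ:[p1=F] refutes=False
  v=001: Γ:[p2=T, (p2 → p0)=F] Δ:[p1=F] refutes=False
  v=010: Γ:[p2=F, (p2 → p0)=T] Δ:[p1=T] refutes=False
  v=011: Γ:[p2=T, (p2 → p0)=F] Δ:[p1=T] refutes=False
  v=100: Γ:[p2=F, (p2 → p0)=T] Δ:[p1=F] refutes=False
  v=101: Γ:[p2=T, (p2 → p0)=T] Δ:[p1=F] refutes=True  ← countermodel

Result: NO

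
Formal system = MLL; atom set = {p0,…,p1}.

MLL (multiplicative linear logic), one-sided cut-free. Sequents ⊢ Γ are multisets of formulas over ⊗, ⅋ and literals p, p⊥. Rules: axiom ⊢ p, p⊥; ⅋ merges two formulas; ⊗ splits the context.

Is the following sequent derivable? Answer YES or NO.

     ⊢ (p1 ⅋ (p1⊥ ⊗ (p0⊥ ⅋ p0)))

Derivation (root first):
[⅋]  ⊢ (p1 ⅋ (p1⊥ ⊗ (p0⊥ ⅋ p0)))
  [⊗]  ⊢ p1, (p1⊥ ⊗ (p0⊥ ⅋ p0))
    [Ax]  ⊢ p1, p1⊥
    [⅋]  ⊢ (p0⊥ ⅋ p0)
      [Ax]  ⊢ p0, p0⊥

Result: YES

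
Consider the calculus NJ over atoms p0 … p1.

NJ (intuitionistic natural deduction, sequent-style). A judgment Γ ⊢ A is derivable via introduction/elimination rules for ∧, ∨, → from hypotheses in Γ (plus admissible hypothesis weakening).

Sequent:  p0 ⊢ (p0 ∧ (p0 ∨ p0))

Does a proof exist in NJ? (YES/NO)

Proof tree:
[∧I] p0 ⊢ (p0 ∧ (p0 ∨ p0))
  [Ax] p0 ⊢ p0
  [∨I₁] p0 ⊢ (p0 ∨ p0)
    [Ax] p0 ⊢ p0

Result: YES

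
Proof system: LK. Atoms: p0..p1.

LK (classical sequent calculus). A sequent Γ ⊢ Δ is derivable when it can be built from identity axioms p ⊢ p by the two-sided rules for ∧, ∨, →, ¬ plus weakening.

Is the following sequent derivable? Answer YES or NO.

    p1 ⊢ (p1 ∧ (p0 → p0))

Proof tree:
[∧R] p1 ⊢ (p1 ∧ (p0 → p0))
  [Ax] p1 ⊢ p1
  [→R]  ⊢ (p0 → p0)
    [Ax] p0 ⊢ p0

Result: YES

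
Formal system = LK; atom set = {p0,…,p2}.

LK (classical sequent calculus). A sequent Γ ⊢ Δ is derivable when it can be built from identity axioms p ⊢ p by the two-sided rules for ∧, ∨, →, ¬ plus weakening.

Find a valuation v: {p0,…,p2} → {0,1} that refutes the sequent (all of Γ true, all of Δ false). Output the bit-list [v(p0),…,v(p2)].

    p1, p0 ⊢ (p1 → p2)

Enumerate valuations to refute Γ ⊢ Δ:
  v=000: Γ:[p1=F, p0=F] Δ:[(p1 → p2)=T] refutes=False
  v=001: Γ:[p1=F, p0=F] Δ:[(p1 → p2)=T] refutes=False
  v=010: Γ:[p1=T, p0=F] Δ:[(p1 → p2)=F] refutes=False
  v=011: Γ:[p1=T, p0=F] Δ:[(p1 → p2)=T] refutes=False
  v=100: Γ:[p1=F, p0=T] Δ:[(p1 → p2)=T] refutes=False
  v=101: Γ:[p1=F, p0=T] Δ:[(p1 → p2)=T] refutes=False
  v=110: Γ:[p1=T, p0=T] Δ:[(p1 → p2)=F] refutes=True  ← countermodel

Result: [1, 1, 0]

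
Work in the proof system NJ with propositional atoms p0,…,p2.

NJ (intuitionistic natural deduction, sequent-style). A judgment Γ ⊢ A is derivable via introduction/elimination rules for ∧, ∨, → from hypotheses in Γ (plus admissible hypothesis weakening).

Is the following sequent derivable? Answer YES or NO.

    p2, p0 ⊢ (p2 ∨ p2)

Proof tree:
[Wk] p2, p0 ⊢ (p2 ∨ p2)
  [∨I₂] p2 ⊢ (p2 ∨ p2)
    [Ax] p2 ⊢ p2

Result: YES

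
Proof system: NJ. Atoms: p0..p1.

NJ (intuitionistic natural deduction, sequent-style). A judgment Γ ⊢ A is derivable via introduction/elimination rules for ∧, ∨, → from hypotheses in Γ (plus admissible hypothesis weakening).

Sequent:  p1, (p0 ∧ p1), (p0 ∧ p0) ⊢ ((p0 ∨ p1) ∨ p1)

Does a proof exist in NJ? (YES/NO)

Derivation (root first):
[∨I₁] p1, (p0 ∧ p1), (p0 ∧ p0) ⊢ ((p0 ∨ p1) ∨ p1)
  [∨I₂] p1, (p0 ∧ p1), (p0 ∧ p0) ⊢ (p0 ∨ p1)
    [Wk] p1, (p0 ∧ p1), (p0 ∧ p0) ⊢ p1
      [Wk] p1, (p0 ∧ p1) ⊢ p1
        [Ax] p1 ⊢ p1

Result: YES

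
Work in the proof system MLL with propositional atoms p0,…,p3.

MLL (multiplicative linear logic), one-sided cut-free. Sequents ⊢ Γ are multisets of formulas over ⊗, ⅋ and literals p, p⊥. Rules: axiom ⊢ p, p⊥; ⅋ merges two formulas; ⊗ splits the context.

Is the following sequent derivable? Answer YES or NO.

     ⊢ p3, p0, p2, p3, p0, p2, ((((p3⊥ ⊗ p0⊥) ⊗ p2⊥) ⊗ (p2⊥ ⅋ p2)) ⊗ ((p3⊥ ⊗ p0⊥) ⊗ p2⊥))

Derivation trace:
[⊗]  ⊢ p3, p0, p2, p3, p0, p2, ((((p3⊥ ⊗ p0⊥) ⊗ p2⊥) ⊗ (p2⊥ ⅋ p2)) ⊗ ((p3⊥ ⊗ p0⊥) ⊗ p2⊥))
  [⊗]  ⊢ p3, p0, p2, (((p3⊥ ⊗ p0⊥) ⊗ p2⊥) ⊗ (p2⊥ ⅋ p2))
    [⊗]  ⊢ p3, p0, p2, ((p3⊥ ⊗ p0⊥) ⊗ p2⊥)
      [⊗]  ⊢ p3, p0, (p3⊥ ⊗ p0⊥)
        [Ax]  ⊢ p3, p3⊥
        [Ax]  ⊢ p0, p0⊥
      [Ax]  ⊢ p2, p2⊥
    [⅋]  ⊢ (p2⊥ ⅋ p2)
      [Ax]  ⊢ p2, p2⊥
  [⊗]  ⊢ p3, p0, p2, ((p3⊥ ⊗ p0⊥) ⊗ p2⊥)
    [⊗]  ⊢ p3, p0, (p3⊥ ⊗ p0⊥)
      [Ax]  ⊢ p3, p3⊥
      [Ax]  ⊢ p0, p0⊥
    [Ax]  ⊢ p2, p2⊥

Result: YES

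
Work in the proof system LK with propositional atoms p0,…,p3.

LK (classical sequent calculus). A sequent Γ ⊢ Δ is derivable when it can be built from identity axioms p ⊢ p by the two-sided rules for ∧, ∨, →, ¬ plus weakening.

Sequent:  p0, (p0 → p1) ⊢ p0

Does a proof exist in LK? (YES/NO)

Proof tree:
[→L] p0, (p0 → p1) ⊢ p0
  [Ax] p0 ⊢ p0
  [WL] p0, p1 ⊢ p0
    [Ax] p0 ⊢ p0

Result: YES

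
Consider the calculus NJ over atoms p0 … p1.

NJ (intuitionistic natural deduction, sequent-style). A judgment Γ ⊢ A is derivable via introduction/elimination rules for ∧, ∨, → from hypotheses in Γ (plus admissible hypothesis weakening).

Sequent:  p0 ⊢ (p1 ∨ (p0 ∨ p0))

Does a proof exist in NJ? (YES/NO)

Derivation trace:
[∨I₂] p0 ⊢ (p1 ∨ (p0 ∨ p0))
  [∨I₁] p0 ⊢ (p0 ∨ p0)
    [Ax] p0 ⊢ p0

Result: YES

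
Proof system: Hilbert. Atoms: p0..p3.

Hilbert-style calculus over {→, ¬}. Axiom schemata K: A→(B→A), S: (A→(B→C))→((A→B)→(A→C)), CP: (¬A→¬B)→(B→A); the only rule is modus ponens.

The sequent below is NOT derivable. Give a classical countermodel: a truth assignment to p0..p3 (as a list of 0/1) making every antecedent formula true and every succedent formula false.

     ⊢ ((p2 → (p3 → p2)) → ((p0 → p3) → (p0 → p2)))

Truth-table refutation:
  v=0000: Γ:[] Δ:[((p2 → (p3 → p2)) → ((p0 → p3) → (p0 → p2)))=T] refutes=False
  v=0001: Γ:[] Δ:[((p2 → (p3 → p2)) → ((p0 → p3) → (p0 → p2)))=T] refutes=False
  v=0010: Γ:[] Δ:[((p2 → (p3 → p2)) → ((p0 → p3) → (p0 → p2)))=T] refutes=False
  v=0011: Γ:[] Δ:[((p2 → (p3 → p2)) → ((p0 → p3) → (p0 → p2)))=T] refutes=False
  v=0100: Γ:[] Δ:[((p2 → (p3 → p2)) → ((p0 → p3) → (p0 → p2)))=T] refutes=False
  v=0101: Γ:[] Δ:[((p2 → (p3 → p2)) → ((p0 → p3) → (p0 → p2)))=T] refutes=False
  v=0110: Γ:[] Δ:[((p2 → (p3 → p2)) → ((p0 → p3) → (p0 → p2)))=T] refutes=False
  v=0111: Γ:[] Δ:[((p2 → (p3 → p2)) → ((p0 → p3) → (p0 → p2)))=T] refutes=False
  v=1000: Γ:[] Δ:[((p2 → (p3 → p2)) → ((p0 → p3) → (p0 → p2)))=T] refutes=False
  v=1001: Γ:[] Δ:[((p2 → (p3 → p2)) → ((p0 → p3) → (p0 → p2)))=F] refutes=True  ← countermodel

Result: [1, 0, 0, 1]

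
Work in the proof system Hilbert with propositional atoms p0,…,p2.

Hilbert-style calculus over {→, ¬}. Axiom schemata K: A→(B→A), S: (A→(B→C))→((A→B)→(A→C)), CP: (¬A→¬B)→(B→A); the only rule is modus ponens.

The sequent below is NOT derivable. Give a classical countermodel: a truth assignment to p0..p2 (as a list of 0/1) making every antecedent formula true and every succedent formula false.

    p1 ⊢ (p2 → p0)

Truth-table refutation:
  v=000: Γ:[p1=F] Δ:[(p2 → p0)=T] refutes=False
  v=001: Γ:[p1=F] Δ:[(p2 → p0)=F] refutes=False
  v=010: Γ:[p1=T] Δ:[(p2 → p0)=T] refutes=False
  v=011: Γ:[p1=T] Δ:[(p2 → p0)=F] refutes=True  ← countermodel

Result: [0, 1, 1]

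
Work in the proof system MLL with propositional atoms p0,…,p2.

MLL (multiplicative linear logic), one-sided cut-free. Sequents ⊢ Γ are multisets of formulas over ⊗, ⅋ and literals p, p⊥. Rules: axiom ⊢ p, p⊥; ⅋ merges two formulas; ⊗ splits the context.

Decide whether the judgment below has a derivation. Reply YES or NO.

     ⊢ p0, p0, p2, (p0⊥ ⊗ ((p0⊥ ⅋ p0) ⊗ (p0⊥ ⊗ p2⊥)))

Derivation trace:
[⊗]  ⊢ p0, p0, p2, (p0⊥ ⊗ ((p0⊥ ⅋ p0) ⊗ (p0⊥ ⊗ p2⊥)))
  [Ax]  ⊢ p0, p0⊥
  [⊗]  ⊢ p0, p2, ((p0⊥ ⅋ p0) ⊗ (p0⊥ ⊗ p2⊥))
    [⅋]  ⊢ (p0⊥ ⅋ p0)
      [Ax]  ⊢ p0, p0⊥
    [⊗]  ⊢ p0, p2, (p0⊥ ⊗ p2⊥)
      [Ax]  ⊢ p0, p0⊥
      [Ax]  ⊢ p2, p2⊥

Result: YES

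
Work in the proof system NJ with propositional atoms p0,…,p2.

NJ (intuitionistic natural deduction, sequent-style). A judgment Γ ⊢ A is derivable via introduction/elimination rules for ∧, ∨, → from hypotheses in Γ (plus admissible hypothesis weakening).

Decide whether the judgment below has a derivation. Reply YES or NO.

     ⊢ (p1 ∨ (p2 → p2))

Proof tree:
[∨I₂]  ⊢ (p1 ∨ (p2 → p2))
  [→I]  ⊢ (p2 → p2)
    [Ax] p2 ⊢ p2

Result: YES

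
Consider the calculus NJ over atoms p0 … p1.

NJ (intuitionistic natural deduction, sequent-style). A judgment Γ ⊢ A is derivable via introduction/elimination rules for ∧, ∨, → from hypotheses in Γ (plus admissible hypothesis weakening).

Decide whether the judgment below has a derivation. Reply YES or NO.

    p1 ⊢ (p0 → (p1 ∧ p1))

Proof tree:
[→I] p1 ⊢ (p0 → (p1 ∧ p1))
  [∧I] p1, p0 ⊢ (p1 ∧ p1)
    [Ax] p1 ⊢ p1
    [Wk] p1, p0 ⊢ p1
      [Ax] p1 ⊢ p1

Result: YES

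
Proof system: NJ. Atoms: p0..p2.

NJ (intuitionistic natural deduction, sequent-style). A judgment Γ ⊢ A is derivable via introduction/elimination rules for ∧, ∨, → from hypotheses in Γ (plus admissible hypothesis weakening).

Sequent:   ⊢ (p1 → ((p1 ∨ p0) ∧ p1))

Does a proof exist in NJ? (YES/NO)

Derivation (root first):
[→I]  ⊢ (p1 → ((p1 ∨ p0) ∧ p1))
  [∧I] p1 ⊢ ((p1 ∨ p0) ∧ p1)
    [∨I₁] p1 ⊢ (p1 ∨ p0)
      [Ax] p1 ⊢ p1
    [Ax] p1 ⊢ p1

Result: YES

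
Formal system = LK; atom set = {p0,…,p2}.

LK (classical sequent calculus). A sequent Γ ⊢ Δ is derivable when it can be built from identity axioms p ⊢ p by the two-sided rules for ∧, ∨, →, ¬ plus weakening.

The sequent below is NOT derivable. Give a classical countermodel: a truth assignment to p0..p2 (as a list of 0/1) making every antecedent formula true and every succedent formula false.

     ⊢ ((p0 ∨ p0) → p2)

Enumerate valuations to refute Γ ⊢ Δ:
  v=000: Γ:[] Δ:[((p0 ∨ p0) → p2)=T] refutes=False
  v=001: Γ:[] Δ:[((p0 ∨ p0) → p2)=T] refutes=False
  v=010: Γ:[] Δ:[((p0 ∨ p0) → p2)=T] refutes=False
  v=011: Γ:[] Δ:[((p0 ∨ p0) → p2)=T] refutes=False
  v=100: Γ:[] Δ:[((p0 ∨ p0) → p2)=F] refutes=True  ← countermodel

Result: [1, 0, 0]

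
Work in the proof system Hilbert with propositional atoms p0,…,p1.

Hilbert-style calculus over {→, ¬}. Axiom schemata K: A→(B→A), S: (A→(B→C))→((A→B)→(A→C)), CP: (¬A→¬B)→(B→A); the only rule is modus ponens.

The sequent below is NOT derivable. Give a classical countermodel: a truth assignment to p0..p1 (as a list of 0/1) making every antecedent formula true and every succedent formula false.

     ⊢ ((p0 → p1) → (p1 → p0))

Search for a countermodel by truth-table:
  v=00: Γ:[] Δ:[((p0 → p1) → (p1 → p0))=T] refutes=False
  v=01: Γ:[] Δ:[((p0 → p1) → (p1 → p0))=F] refutes=True  ← countermodel

Result: [0, 1]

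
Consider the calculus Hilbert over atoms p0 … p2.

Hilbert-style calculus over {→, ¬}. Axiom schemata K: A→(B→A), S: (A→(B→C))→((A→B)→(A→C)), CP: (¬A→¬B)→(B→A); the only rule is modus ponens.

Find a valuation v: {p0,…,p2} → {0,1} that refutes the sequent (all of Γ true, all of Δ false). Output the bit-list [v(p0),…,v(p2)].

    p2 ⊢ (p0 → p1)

Search for a countermodel by truth-table:
  v=000: Γ:[p2=F] Δ:[(p0 → p1)=T] refutes=False
  v=001: Γ:[p2=T] Δ:[(p0 → p1)=T] refutes=False
  v=010: Γ:[p2=F] Δ:[(p0 → p1)=T] refutes=False
  v=011: Γ:[p2=T] Δ:[(p0 → p1)=T] refutes=False
  v=100: Γ:[p2=F] Δ:[(p0 → p1)=F] refutes=False
  v=101: Γ:[p2=T] Δ:[(p0 → p1)=F] refutes=True  ← countermodel

Result: [1, 0, 1]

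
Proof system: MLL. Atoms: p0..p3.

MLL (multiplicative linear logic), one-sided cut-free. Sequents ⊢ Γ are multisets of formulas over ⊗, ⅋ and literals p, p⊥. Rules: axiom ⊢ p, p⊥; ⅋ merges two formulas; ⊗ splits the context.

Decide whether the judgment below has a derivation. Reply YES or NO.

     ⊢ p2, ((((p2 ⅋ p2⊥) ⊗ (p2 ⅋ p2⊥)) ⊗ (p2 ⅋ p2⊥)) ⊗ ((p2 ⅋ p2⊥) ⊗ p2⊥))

Derivation (root first):
[⊗]  ⊢ p2, ((((p2 ⅋ p2⊥) ⊗ (p2 ⅋ p2⊥)) ⊗ (p2 ⅋ p2⊥)) ⊗ ((p2 ⅋ p2⊥) ⊗ p2⊥))
  [⊗]  ⊢ (((p2 ⅋ p2⊥) ⊗ (p2 ⅋ p2⊥)) ⊗ (p2 ⅋ p2⊥))
    [⊗]  ⊢ ((p2 ⅋ p2⊥) ⊗ (p2 ⅋ p2⊥))
      [⅋]  ⊢ (p2 ⅋ p2⊥)
        [Ax]  ⊢ p2, p2⊥
      [⅋]  ⊢ (p2 ⅋ p2⊥)
        [Ax]  ⊢ p2, p2⊥
    [⅋]  ⊢ (p2 ⅋ p2⊥)
      [Ax]  ⊢ p2, p2⊥
  [⊗]  ⊢ p2, ((p2 ⅋ p2⊥) ⊗ p2⊥)
    [⅋]  ⊢ (p2 ⅋ p2⊥)
      [Ax]  ⊢ p2, p2⊥
    [Ax]  ⊢ p2, p2⊥

Result: YES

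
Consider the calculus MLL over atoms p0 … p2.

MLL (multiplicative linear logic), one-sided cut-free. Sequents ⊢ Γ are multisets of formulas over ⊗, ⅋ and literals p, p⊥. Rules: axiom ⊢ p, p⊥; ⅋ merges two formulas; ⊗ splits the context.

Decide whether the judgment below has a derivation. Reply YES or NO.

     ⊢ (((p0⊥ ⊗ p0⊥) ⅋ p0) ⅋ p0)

Derivation trace:
[⅋]  ⊢ (((p0⊥ ⊗ p0⊥) ⅋ p0) ⅋ p0)
  [⅋]  ⊢ p0, ((p0⊥ ⊗ p0⊥) ⅋ p0)
    [⊗]  ⊢ p0, p0, (p0⊥ ⊗ p0⊥)
      [Ax]  ⊢ p0, p0⊥
      [Ax]  ⊢ p0, p0⊥

Result: YES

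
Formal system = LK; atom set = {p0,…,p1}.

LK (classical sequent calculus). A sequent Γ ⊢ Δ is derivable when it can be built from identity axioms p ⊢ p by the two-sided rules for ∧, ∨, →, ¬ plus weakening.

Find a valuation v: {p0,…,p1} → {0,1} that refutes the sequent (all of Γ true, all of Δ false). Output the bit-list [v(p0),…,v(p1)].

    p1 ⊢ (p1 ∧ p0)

Truth-table refutation:
  v=00: Γ:[p1=F] Δ:[(p1 ∧ p0)=F] refutes=False
  v=01: Γ:[p1=T] Δ:[(p1 ∧ p0)=F] refutes=True  ← countermodel

Result: [0, 1]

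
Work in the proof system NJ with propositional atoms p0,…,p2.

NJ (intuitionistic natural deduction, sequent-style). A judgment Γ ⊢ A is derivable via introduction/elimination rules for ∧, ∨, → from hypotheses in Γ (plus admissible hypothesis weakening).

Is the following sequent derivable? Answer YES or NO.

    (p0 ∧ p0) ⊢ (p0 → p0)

Proof tree:
[Wk] (p0 ∧ p0) ⊢ (p0 → p0)
  [→I]  ⊢ (p0 → p0)
    [Ax] p0 ⊢ p0

Result: YES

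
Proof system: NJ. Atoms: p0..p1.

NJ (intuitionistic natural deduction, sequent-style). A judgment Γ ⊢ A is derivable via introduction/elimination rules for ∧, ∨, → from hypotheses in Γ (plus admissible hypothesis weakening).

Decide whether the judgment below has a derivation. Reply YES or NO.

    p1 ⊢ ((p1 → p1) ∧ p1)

Derivation (root first):
[∧I] p1 ⊢ ((p1 → p1) ∧ p1)
  [→I]  ⊢ (p1 → p1)
    [Ax] p1 ⊢ p1
  [Ax] p1 ⊢ p1

Result: YES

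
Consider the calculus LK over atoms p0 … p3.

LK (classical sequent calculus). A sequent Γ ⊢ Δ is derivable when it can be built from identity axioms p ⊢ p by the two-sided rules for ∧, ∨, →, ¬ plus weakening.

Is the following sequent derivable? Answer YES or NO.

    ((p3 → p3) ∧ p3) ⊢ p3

Derivation (root first):
[∧L] ((p3 → p3) ∧ p3) ⊢ p3
  [→L] p3, (p3 → p3) ⊢ p3
    [Ax] p3 ⊢ p3
    [Ax] p3 ⊢ p3

Result: YES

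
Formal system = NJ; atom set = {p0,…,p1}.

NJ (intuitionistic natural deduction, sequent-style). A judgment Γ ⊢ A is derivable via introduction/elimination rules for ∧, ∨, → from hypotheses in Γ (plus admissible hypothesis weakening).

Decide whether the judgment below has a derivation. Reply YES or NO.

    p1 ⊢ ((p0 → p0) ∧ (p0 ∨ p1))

Derivation (root first):
[∧I] p1 ⊢ ((p0 → p0) ∧ (p0 ∨ p1))
  [→I]  ⊢ (p0 → p0)
    [Ax] p0 ⊢ p0
  [∨I₂] p1 ⊢ (p0 ∨ p1)
    [→E] p1 ⊢ p1
      [→I]  ⊢ (p1 → p1)
        [Ax] p1 ⊢ p1
      [Ax] p1 ⊢ p1

Result: YES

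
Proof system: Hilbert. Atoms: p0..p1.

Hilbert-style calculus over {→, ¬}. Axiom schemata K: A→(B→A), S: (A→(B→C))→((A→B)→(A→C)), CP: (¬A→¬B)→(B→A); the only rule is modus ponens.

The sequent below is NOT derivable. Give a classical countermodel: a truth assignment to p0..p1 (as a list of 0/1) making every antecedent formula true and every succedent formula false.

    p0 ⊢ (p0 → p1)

Search for a countermodel by truth-table:
  v=00: Γ:[p0=F] Δ:[(p0 → p1)=T] refutes=False
  v=01: Γ:[p0=F] Δ:[(p0 → p1)=T] refutes=False
  v=10: Γ:[p0=T] Δ:[(p0 → p1)=F] refutes=True  ← countermodel

Result: [1, 0]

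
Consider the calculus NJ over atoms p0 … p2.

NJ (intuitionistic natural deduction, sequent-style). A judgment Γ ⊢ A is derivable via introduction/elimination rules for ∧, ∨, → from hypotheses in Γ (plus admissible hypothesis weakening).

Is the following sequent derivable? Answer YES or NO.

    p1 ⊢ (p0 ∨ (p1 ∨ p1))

Derivation (root first):
[∨I₂] p1 ⊢ (p0 ∨ (p1 ∨ p1))
  [∨I₂] p1 ⊢ (p1 ∨ p1)
    [Ax] p1 ⊢ p1

Result: YES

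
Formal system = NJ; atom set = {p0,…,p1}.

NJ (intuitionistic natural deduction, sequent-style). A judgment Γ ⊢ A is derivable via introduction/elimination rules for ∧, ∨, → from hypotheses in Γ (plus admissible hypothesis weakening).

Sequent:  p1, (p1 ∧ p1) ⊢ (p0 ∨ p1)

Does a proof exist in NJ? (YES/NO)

Derivation trace:
[Wk] p1, (p1 ∧ p1) ⊢ (p0 ∨ p1)
  [∨I₂] p1 ⊢ (p0 ∨ p1)
    [Ax] p1 ⊢ p1

Result: YES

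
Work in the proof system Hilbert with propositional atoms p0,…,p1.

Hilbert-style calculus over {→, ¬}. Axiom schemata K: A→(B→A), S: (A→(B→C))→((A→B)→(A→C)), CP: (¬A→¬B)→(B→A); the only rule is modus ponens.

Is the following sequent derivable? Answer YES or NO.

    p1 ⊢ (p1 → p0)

Enumerate valuations to refute Γ ⊢ Δ:
  v=00: Γ:[p1=F] Δ:[(p1 → p0)=T] refutes=False
  v=01: Γ:[p1=T] Δ:[(p1 → p0)=F] refutes=True  ← countermodel

Result: NO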